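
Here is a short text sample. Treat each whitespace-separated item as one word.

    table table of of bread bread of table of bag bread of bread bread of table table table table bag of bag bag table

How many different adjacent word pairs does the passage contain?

24 tokens → 23 bigram windows in total.
Repeated bigrams (each contributes count−1 duplicates):
  table table: 4
  bread of: 3
  bread bread: 2
  of bag: 2
  of bread: 2
  of table: 2
  table of: 2
10 duplicate windows → 23 − 10 = 13 distinct.

13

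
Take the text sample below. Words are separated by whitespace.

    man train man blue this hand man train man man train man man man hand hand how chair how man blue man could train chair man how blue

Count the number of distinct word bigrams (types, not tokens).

28 tokens → 27 bigram windows in total.
Repeated bigrams (each contributes count−1 duplicates):
  man man: 3
  man train: 3
  train man: 3
  man blue: 2
7 duplicate windows → 27 − 7 = 20 distinct.

20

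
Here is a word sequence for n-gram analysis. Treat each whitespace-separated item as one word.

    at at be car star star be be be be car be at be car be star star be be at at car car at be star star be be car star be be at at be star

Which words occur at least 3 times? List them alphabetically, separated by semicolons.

at; be; car; star

Unigram counts meeting the condition (at least 3 times):
  at: 8
  be: 16
  car: 6
  star: 8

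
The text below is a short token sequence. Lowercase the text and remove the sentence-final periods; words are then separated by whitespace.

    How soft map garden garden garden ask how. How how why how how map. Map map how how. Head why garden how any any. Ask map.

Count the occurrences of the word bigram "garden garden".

Scanning the 25 overlapping bigram windows for "garden garden":
  position 4–5: garden garden
  position 5–6: garden garden

2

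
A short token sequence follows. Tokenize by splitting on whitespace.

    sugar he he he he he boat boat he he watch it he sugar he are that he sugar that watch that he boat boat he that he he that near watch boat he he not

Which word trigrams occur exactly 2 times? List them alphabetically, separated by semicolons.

Trigram counts meeting the condition (exactly 2 times):
  boat boat he: 2
  boat he he: 2
  he boat boat: 2

boat boat he; boat he he; he boat boat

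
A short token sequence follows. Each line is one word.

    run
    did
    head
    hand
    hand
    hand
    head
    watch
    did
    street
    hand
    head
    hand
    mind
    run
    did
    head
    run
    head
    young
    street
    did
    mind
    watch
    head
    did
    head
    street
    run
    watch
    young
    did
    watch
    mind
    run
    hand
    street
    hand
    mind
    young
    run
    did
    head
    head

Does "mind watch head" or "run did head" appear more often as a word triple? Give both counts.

"mind watch head": 1 occurrence
"run did head": 3 occurrences

"run did head" (3 vs 1)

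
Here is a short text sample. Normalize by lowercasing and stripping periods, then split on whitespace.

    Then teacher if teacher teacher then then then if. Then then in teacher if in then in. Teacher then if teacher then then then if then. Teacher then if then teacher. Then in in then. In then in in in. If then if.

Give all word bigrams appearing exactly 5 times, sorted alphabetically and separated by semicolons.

Bigram counts meeting the condition (exactly 5 times):
  teacher then: 5
  then if: 5
  then in: 5
  then then: 5

teacher then; then if; then in; then then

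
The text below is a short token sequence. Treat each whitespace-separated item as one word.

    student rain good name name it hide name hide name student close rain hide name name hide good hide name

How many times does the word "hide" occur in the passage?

Scanning the 20 tokens for "hide":
  position 7: hide
  position 9: hide
  position 14: hide
  position 17: hide
  position 19: hide

5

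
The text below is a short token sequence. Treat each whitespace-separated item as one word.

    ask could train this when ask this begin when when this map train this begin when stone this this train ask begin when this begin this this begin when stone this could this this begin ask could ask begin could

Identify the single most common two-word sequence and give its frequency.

"this begin", 5 times

Bigram frequencies (highest first):
  this begin: 5
  begin when: 4
  this this: 3
  ask could: 2
  train this: 2
  when this: 2
  … (18 more, each ≤ 2)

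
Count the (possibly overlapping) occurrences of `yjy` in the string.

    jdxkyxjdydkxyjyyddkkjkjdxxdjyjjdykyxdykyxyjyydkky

Sliding a length-3 window over the 49 characters (47 positions):
  position 13–15: yjy
  position 42–44: yjy

2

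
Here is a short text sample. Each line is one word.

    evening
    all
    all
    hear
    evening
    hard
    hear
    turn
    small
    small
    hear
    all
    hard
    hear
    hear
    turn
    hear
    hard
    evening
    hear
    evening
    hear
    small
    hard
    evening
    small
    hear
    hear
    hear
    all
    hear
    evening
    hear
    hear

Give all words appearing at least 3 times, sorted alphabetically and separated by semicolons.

all; evening; hard; hear; small

Unigram counts meeting the condition (at least 3 times):
  all: 4
  evening: 6
  hard: 4
  hear: 14
  small: 4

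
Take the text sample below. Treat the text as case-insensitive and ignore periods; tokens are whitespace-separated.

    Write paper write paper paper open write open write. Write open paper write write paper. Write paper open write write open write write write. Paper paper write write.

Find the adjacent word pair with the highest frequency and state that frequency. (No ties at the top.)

"write write", 6 times

Bigram frequencies (highest first):
  write write: 6
  write paper: 5
  paper write: 4
  open write: 4
  write open: 3
  paper paper: 2
  … (2 more, each ≤ 2)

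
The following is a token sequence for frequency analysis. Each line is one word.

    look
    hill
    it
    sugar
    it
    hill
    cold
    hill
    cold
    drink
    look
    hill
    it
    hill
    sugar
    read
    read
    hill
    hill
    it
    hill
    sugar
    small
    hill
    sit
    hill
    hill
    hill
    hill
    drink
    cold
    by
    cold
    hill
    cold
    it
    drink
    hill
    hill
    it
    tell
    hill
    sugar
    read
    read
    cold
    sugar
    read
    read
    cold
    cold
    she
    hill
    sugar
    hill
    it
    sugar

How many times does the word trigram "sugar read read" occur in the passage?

3

Scanning the 55 overlapping trigram windows for "sugar read read":
  position 15–17: sugar read read
  position 43–45: sugar read read
  position 47–49: sugar read read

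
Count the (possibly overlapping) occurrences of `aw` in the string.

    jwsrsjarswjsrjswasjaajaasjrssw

0

Sliding a length-2 window over the 30 characters (29 positions):
  (no match at any position)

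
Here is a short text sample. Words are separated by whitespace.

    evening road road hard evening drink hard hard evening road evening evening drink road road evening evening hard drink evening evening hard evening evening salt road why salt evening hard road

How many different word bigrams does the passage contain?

19

31 tokens → 30 bigram windows in total.
Repeated bigrams (each contributes count−1 duplicates):
  evening evening: 4
  evening hard: 3
  hard evening: 3
  evening drink: 2
  evening road: 2
  road evening: 2
  road road: 2
11 duplicate windows → 30 − 11 = 19 distinct.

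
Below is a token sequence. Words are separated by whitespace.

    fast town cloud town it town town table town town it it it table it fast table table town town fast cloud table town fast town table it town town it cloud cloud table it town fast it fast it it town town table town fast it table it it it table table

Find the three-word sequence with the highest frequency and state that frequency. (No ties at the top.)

Trigram frequencies (highest first):
  it town town: 3
  town town table: 2
  town table town: 2
  table town town: 2
  town town it: 2
  it it it: 2
  … (33 more, each ≤ 2)

"it town town", 3 times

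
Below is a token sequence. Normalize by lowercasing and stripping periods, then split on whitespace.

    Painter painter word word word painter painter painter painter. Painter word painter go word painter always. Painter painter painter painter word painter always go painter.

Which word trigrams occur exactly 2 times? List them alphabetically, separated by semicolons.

Trigram counts meeting the condition (exactly 2 times):
  painter word painter: 2
  word painter always: 2

painter word painter; word painter always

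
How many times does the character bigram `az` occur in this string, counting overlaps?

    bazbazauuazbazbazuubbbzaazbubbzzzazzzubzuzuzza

7

Sliding a length-2 window over the 46 characters (45 positions):
  position 2–3: az
  position 5–6: az
  position 10–11: az
  position 13–14: az
  position 16–17: az
  position 25–26: az
  position 34–35: az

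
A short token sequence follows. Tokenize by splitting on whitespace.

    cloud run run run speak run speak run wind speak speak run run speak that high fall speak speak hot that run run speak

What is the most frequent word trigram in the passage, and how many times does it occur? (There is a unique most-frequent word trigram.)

"run run speak", 3 times

Trigram frequencies (highest first):
  run run speak: 3
  run speak run: 2
  cloud run run: 1
  run run run: 1
  speak run speak: 1
  speak run wind: 1
  … (13 more, each ≤ 1)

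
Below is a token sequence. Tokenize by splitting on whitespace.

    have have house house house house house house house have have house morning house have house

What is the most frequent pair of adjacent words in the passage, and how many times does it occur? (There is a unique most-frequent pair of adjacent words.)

"house house", 6 times

Bigram frequencies (highest first):
  house house: 6
  have house: 3
  have have: 2
  house have: 2
  house morning: 1
  morning house: 1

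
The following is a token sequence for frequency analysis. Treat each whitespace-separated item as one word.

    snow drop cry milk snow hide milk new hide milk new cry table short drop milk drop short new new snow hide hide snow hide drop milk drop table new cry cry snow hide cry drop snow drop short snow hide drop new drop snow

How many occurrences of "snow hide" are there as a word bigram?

Scanning the 44 overlapping bigram windows for "snow hide":
  position 5–6: snow hide
  position 21–22: snow hide
  position 24–25: snow hide
  position 33–34: snow hide
  position 40–41: snow hide

5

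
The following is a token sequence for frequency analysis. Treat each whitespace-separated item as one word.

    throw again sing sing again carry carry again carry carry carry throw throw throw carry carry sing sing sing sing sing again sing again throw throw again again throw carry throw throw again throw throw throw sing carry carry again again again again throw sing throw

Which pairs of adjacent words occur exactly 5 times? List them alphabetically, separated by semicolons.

Bigram counts meeting the condition (exactly 5 times):
  carry carry: 5
  sing sing: 5

carry carry; sing sing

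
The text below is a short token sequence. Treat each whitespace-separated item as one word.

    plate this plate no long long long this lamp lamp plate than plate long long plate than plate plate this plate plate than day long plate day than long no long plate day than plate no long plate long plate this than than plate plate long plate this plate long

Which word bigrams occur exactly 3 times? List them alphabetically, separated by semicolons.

long long; no long; plate plate; plate than; this plate

Bigram counts meeting the condition (exactly 3 times):
  long long: 3
  no long: 3
  plate plate: 3
  plate than: 3
  this plate: 3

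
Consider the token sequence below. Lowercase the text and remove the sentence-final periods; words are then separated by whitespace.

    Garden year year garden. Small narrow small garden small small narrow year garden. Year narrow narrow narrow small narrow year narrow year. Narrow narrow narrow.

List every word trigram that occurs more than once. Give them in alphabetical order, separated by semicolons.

narrow narrow narrow; narrow year narrow; small narrow year; year narrow narrow

Trigram counts meeting the condition (more than once):
  narrow narrow narrow: 2
  narrow year narrow: 2
  small narrow year: 2
  year narrow narrow: 2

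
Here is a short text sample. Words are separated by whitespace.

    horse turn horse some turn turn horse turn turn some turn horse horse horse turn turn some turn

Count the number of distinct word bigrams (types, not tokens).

7

18 tokens → 17 bigram windows in total.
Repeated bigrams (each contributes count−1 duplicates):
  horse turn: 3
  some turn: 3
  turn horse: 3
  turn turn: 3
  horse horse: 2
  turn some: 2
10 duplicate windows → 17 − 10 = 7 distinct.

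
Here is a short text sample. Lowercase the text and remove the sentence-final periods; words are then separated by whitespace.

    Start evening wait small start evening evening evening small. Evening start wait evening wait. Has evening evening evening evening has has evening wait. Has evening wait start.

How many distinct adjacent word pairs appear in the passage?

15

27 tokens → 26 bigram windows in total.
Repeated bigrams (each contributes count−1 duplicates):
  evening evening: 5
  evening wait: 4
  has evening: 3
  start evening: 2
  wait has: 2
11 duplicate windows → 26 − 11 = 15 distinct.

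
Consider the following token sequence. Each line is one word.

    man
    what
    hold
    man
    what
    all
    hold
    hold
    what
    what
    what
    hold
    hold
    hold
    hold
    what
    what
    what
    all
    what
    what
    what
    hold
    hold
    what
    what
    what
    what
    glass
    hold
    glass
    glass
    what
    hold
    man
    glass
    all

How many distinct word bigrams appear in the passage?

37 tokens → 36 bigram windows in total.
Repeated bigrams (each contributes count−1 duplicates):
  what what: 9
  hold hold: 5
  what hold: 4
  hold what: 3
  hold man: 2
  man what: 2
  what all: 2
20 duplicate windows → 36 − 20 = 16 distinct.

16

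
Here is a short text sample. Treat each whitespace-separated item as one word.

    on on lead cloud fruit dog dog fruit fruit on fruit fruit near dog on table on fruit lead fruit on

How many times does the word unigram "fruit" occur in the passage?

Scanning the 21 tokens for "fruit":
  position 5: fruit
  position 8: fruit
  position 9: fruit
  position 11: fruit
  position 12: fruit
  position 18: fruit
  position 20: fruit

7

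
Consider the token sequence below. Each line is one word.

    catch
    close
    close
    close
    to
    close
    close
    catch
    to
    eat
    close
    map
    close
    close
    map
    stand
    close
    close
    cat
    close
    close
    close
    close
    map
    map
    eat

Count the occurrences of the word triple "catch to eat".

Scanning the 24 overlapping trigram windows for "catch to eat":
  position 8–10: catch to eat

1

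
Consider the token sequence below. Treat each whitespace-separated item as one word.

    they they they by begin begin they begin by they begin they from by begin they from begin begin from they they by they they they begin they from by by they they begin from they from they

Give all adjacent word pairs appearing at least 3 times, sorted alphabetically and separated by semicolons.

begin they; by they; from they; they begin; they from; they they

Bigram counts meeting the condition (at least 3 times):
  begin they: 4
  by they: 3
  from they: 3
  they begin: 4
  they from: 4
  they they: 6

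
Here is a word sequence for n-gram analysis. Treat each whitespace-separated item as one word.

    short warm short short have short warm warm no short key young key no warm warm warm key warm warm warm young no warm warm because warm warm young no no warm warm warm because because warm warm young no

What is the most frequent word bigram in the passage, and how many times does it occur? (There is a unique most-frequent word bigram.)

"warm warm", 10 times

Bigram frequencies (highest first):
  warm warm: 10
  no warm: 3
  warm young: 3
  young no: 3
  short warm: 2
  warm because: 2
  … (15 more, each ≤ 2)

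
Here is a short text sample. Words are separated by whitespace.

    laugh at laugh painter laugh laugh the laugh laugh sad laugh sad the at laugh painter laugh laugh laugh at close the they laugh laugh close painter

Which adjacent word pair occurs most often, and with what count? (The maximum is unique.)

"laugh laugh", 5 times

Bigram frequencies (highest first):
  laugh laugh: 5
  laugh at: 2
  at laugh: 2
  laugh painter: 2
  painter laugh: 2
  laugh sad: 2
  … (11 more, each ≤ 1)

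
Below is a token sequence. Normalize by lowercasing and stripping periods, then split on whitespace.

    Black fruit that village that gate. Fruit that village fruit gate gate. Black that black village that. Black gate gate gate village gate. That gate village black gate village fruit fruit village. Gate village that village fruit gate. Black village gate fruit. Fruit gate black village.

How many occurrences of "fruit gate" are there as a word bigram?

3

Scanning the 45 overlapping bigram windows for "fruit gate":
  position 10–11: fruit gate
  position 37–38: fruit gate
  position 43–44: fruit gate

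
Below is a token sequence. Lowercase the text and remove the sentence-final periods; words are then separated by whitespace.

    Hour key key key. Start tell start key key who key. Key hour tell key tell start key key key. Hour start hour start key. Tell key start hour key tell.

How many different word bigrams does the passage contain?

14

31 tokens → 30 bigram windows in total.
Repeated bigrams (each contributes count−1 duplicates):
  key key: 6
  key tell: 3
  start key: 3
  hour key: 2
  hour start: 2
  key hour: 2
  key start: 2
  start hour: 2
  … (2 more repeated)
16 duplicate windows → 30 − 16 = 14 distinct.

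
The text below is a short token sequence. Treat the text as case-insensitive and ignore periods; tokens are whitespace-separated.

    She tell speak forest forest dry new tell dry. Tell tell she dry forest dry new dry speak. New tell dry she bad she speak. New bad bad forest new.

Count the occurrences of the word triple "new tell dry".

2

Scanning the 28 overlapping trigram windows for "new tell dry":
  position 7–9: new tell dry
  position 19–21: new tell dry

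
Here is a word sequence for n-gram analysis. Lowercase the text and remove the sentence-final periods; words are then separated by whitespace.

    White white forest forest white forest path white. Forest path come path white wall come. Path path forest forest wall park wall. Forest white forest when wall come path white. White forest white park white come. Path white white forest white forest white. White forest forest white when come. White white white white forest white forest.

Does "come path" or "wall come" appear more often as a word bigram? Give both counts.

"come path" (4 vs 2)

"come path": 4 occurrences
"wall come": 2 occurrences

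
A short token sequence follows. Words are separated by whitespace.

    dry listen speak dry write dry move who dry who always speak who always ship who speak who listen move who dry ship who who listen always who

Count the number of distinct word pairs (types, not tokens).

28 tokens → 27 bigram windows in total.
Repeated bigrams (each contributes count−1 duplicates):
  move who: 2
  ship who: 2
  speak who: 2
  who always: 2
  who dry: 2
  who listen: 2
6 duplicate windows → 27 − 6 = 21 distinct.

21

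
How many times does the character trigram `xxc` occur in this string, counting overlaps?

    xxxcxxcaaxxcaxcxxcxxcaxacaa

5

Sliding a length-3 window over the 27 characters (25 positions):
  position 2–4: xxc
  position 5–7: xxc
  position 10–12: xxc
  position 16–18: xxc
  position 19–21: xxc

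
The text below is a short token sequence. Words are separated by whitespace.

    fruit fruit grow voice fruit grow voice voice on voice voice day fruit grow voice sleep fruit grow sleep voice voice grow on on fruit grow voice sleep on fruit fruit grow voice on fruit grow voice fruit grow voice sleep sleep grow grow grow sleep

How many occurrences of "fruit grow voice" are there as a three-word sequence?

Scanning the 44 overlapping trigram windows for "fruit grow voice":
  position 2–4: fruit grow voice
  position 5–7: fruit grow voice
  position 13–15: fruit grow voice
  position 25–27: fruit grow voice
  position 31–33: fruit grow voice
  position 35–37: fruit grow voice
  position 38–40: fruit grow voice

7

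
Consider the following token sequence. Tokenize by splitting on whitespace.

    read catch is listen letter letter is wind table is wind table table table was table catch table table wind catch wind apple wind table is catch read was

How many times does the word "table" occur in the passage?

8

Scanning the 29 tokens for "table":
  position 9: table
  position 12: table
  position 13: table
  position 14: table
  position 16: table
  position 18: table
  position 19: table
  position 25: table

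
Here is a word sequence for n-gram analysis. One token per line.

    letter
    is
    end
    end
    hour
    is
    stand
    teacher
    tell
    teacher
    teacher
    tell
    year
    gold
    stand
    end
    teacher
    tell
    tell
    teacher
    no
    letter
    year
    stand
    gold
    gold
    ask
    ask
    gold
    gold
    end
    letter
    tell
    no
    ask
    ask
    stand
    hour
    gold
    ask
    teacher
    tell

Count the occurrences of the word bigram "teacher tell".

4

Scanning the 41 overlapping bigram windows for "teacher tell":
  position 8–9: teacher tell
  position 11–12: teacher tell
  position 17–18: teacher tell
  position 41–42: teacher tell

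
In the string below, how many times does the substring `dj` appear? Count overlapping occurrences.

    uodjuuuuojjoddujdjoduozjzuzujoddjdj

Sliding a length-2 window over the 35 characters (34 positions):
  position 3–4: dj
  position 17–18: dj
  position 32–33: dj
  position 34–35: dj

4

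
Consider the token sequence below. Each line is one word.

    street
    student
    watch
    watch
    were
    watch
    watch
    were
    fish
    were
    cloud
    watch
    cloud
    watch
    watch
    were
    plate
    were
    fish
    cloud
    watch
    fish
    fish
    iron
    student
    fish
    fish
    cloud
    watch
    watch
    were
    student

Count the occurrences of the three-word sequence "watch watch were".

4

Scanning the 30 overlapping trigram windows for "watch watch were":
  position 3–5: watch watch were
  position 6–8: watch watch were
  position 14–16: watch watch were
  position 29–31: watch watch were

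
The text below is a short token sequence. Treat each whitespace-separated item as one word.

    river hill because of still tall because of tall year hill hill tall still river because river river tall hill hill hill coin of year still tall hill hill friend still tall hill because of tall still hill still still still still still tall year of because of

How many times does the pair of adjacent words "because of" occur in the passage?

Scanning the 47 overlapping bigram windows for "because of":
  position 3–4: because of
  position 7–8: because of
  position 34–35: because of
  position 47–48: because of

4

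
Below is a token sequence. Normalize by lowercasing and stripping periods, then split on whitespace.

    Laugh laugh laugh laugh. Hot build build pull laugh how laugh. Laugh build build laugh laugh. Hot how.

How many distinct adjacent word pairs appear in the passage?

11

18 tokens → 17 bigram windows in total.
Repeated bigrams (each contributes count−1 duplicates):
  laugh laugh: 5
  build build: 2
  laugh hot: 2
6 duplicate windows → 17 − 6 = 11 distinct.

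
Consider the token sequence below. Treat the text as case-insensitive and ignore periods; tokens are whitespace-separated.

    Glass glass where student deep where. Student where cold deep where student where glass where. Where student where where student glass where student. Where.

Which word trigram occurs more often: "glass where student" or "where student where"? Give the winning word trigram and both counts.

"glass where student": 2 occurrences
"where student where": 4 occurrences

"where student where" (4 vs 2)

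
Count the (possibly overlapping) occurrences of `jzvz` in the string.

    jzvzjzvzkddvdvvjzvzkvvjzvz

4

Sliding a length-4 window over the 26 characters (23 positions):
  position 1–4: jzvz
  position 5–8: jzvz
  position 16–19: jzvz
  position 23–26: jzvz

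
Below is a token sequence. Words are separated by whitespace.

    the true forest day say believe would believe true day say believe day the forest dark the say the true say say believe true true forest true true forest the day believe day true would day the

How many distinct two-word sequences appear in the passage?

26

37 tokens → 36 bigram windows in total.
Repeated bigrams (each contributes count−1 duplicates):
  say believe: 3
  true forest: 3
  believe day: 2
  believe true: 2
  day say: 2
  day the: 2
  the true: 2
  true true: 2
10 duplicate windows → 36 − 10 = 26 distinct.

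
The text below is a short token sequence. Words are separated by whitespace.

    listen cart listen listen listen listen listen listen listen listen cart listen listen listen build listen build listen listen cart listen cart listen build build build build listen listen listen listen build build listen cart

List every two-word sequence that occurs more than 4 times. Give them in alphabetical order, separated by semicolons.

listen cart; listen listen

Bigram counts meeting the condition (more than 4 times):
  listen cart: 5
  listen listen: 13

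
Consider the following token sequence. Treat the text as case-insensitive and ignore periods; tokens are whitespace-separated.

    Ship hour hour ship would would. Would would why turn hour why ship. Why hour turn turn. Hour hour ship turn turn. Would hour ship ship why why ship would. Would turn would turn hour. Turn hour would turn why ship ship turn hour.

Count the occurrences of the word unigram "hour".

10

Scanning the 44 tokens for "hour":
  position 2: hour
  position 3: hour
  position 11: hour
  position 15: hour
  position 18: hour
  position 19: hour
  position 24: hour
  position 35: hour
  position 37: hour
  position 44: hour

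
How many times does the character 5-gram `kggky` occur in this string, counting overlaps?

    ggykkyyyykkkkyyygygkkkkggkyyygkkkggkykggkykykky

Sliding a length-5 window over the 47 characters (43 positions):
  position 23–27: kggky
  position 33–37: kggky
  position 38–42: kggky

3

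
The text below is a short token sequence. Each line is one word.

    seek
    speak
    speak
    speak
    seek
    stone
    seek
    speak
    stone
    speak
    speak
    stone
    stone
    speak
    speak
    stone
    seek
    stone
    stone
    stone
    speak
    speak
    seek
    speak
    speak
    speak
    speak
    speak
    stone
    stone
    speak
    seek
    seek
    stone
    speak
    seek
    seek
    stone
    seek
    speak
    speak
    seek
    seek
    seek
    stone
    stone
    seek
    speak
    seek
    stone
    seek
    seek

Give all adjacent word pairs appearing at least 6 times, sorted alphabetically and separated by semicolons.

seek stone; speak seek; speak speak

Bigram counts meeting the condition (at least 6 times):
  seek stone: 6
  speak seek: 6
  speak speak: 10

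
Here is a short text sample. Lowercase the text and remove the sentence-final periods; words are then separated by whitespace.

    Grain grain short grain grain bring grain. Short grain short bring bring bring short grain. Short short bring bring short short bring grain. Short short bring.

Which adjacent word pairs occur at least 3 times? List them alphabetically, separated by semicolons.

Bigram counts meeting the condition (at least 3 times):
  bring bring: 3
  grain short: 5
  short bring: 4
  short grain: 3
  short short: 3

bring bring; grain short; short bring; short grain; short short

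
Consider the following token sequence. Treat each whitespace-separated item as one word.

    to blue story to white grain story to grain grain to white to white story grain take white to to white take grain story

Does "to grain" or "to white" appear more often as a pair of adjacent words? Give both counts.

"to white" (4 vs 1)

"to grain": 1 occurrence
"to white": 4 occurrences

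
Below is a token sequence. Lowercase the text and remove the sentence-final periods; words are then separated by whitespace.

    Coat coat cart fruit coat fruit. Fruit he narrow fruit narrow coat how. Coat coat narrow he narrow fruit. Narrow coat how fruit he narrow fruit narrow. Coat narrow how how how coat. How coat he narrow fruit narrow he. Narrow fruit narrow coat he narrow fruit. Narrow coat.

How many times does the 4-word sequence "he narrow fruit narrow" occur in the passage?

6

Scanning the 46 overlapping 4-gram windows for "he narrow fruit narrow":
  position 8–11: he narrow fruit narrow
  position 17–20: he narrow fruit narrow
  position 24–27: he narrow fruit narrow
  position 36–39: he narrow fruit narrow
  position 40–43: he narrow fruit narrow
  position 45–48: he narrow fruit narrow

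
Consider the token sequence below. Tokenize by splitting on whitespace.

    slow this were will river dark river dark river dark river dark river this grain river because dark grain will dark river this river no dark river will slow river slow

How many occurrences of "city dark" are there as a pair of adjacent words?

0

Scanning the 30 overlapping bigram windows for "city dark":
  (none found)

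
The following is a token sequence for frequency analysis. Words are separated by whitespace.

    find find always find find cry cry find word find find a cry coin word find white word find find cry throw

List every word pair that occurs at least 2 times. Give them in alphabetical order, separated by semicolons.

Bigram counts meeting the condition (at least 2 times):
  find cry: 2
  find find: 4
  word find: 3

find cry; find find; word find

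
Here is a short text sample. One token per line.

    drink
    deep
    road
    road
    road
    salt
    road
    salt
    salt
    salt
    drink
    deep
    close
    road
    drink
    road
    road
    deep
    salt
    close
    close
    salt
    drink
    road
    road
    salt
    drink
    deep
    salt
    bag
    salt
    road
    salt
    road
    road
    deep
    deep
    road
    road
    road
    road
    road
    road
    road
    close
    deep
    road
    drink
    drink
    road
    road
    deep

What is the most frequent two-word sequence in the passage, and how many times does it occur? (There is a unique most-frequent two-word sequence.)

"road road", 12 times

Bigram frequencies (highest first):
  road road: 12
  road salt: 4
  drink deep: 3
  deep road: 3
  salt road: 3
  salt drink: 3
  … (16 more, each ≤ 3)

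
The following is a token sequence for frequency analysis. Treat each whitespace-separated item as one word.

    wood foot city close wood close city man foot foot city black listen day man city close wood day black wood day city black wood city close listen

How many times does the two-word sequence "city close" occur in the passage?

3

Scanning the 27 overlapping bigram windows for "city close":
  position 3–4: city close
  position 16–17: city close
  position 26–27: city close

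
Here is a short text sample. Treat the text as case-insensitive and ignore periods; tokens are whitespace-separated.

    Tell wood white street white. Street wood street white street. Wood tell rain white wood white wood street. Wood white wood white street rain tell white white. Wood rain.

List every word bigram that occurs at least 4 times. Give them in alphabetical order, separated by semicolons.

white street; white wood; wood white

Bigram counts meeting the condition (at least 4 times):
  white street: 4
  white wood: 4
  wood white: 4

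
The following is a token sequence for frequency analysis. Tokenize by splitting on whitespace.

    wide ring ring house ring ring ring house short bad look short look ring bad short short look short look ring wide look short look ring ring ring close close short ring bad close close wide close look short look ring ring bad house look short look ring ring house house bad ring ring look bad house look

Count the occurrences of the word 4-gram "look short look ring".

Scanning the 55 overlapping 4-gram windows for "look short look ring":
  position 11–14: look short look ring
  position 18–21: look short look ring
  position 23–26: look short look ring
  position 38–41: look short look ring
  position 45–48: look short look ring

5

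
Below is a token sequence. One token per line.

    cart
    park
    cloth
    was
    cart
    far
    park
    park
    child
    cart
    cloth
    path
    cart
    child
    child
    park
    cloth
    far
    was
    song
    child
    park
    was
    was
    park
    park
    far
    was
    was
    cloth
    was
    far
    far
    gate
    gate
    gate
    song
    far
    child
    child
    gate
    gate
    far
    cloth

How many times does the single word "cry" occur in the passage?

0

Scanning the 44 tokens for "cry":
  (none found)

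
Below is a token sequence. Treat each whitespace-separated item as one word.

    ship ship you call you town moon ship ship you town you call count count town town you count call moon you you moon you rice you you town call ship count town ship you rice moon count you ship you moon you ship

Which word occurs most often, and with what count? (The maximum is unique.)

Unigram frequencies (highest first):
  you: 14
  ship: 8
  town: 6
  moon: 5
  count: 5
  call: 4
  … (1 more, each ≤ 2)

"you", 14 times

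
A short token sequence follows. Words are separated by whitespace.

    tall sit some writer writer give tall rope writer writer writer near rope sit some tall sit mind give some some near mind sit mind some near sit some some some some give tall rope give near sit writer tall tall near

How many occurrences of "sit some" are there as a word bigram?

Scanning the 41 overlapping bigram windows for "sit some":
  position 2–3: sit some
  position 14–15: sit some
  position 28–29: sit some

3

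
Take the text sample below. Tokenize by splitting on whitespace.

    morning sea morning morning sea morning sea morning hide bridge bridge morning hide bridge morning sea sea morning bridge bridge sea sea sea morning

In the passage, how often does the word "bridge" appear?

Scanning the 24 tokens for "bridge":
  position 10: bridge
  position 11: bridge
  position 14: bridge
  position 19: bridge
  position 20: bridge

5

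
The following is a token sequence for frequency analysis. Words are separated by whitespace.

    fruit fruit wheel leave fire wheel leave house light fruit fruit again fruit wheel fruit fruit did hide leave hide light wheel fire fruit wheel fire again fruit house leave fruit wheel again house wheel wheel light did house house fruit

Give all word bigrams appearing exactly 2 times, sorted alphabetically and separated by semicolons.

again fruit; wheel fire; wheel leave

Bigram counts meeting the condition (exactly 2 times):
  again fruit: 2
  wheel fire: 2
  wheel leave: 2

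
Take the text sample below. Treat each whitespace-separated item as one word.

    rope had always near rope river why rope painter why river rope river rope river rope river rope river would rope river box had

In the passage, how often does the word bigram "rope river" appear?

6

Scanning the 23 overlapping bigram windows for "rope river":
  position 5–6: rope river
  position 12–13: rope river
  position 14–15: rope river
  position 16–17: rope river
  position 18–19: rope river
  position 21–22: rope river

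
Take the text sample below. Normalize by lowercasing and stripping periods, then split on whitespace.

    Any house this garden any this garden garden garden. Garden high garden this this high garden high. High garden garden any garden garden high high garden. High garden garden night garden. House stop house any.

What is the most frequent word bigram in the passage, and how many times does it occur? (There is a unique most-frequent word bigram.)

"garden garden", 6 times

Bigram frequencies (highest first):
  garden garden: 6
  high garden: 5
  garden high: 4
  this garden: 2
  garden any: 2
  high high: 2
  … (13 more, each ≤ 1)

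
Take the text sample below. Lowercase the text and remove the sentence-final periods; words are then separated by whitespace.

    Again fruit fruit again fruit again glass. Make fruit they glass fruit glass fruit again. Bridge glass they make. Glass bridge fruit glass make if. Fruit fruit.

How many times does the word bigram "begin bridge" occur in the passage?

0

Scanning the 26 overlapping bigram windows for "begin bridge":
  (none found)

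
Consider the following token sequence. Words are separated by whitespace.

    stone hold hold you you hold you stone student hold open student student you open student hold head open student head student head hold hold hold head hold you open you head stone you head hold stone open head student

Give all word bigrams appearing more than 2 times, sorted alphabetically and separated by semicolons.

head hold; hold hold; hold you; open student

Bigram counts meeting the condition (more than 2 times):
  head hold: 3
  hold hold: 3
  hold you: 3
  open student: 3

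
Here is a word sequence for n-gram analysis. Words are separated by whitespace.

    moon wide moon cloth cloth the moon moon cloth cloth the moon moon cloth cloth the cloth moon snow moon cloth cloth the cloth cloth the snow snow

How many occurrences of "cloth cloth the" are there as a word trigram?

Scanning the 26 overlapping trigram windows for "cloth cloth the":
  position 4–6: cloth cloth the
  position 9–11: cloth cloth the
  position 14–16: cloth cloth the
  position 21–23: cloth cloth the
  position 24–26: cloth cloth the

5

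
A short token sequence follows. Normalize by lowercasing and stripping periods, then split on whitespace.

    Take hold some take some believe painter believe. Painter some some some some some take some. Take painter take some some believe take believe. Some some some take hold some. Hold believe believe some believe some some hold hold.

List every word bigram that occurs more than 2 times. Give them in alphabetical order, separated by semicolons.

believe some; some believe; some some; some take; take some

Bigram counts meeting the condition (more than 2 times):
  believe some: 3
  some believe: 3
  some some: 8
  some take: 4
  take some: 3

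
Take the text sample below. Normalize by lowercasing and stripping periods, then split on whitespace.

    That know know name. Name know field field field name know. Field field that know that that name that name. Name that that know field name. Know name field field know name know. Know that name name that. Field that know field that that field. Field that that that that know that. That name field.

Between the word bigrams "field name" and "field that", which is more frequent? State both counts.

"field name": 2 occurrences
"field that": 4 occurrences

"field that" (4 vs 2)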